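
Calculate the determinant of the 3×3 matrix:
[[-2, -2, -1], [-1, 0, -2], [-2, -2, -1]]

Expansion along first row:
det = -2·det([[0,-2],[-2,-1]]) - -2·det([[-1,-2],[-2,-1]]) + -1·det([[-1,0],[-2,-2]])
    = -2·(0·-1 - -2·-2) - -2·(-1·-1 - -2·-2) + -1·(-1·-2 - 0·-2)
    = -2·-4 - -2·-3 + -1·2
    = 8 + -6 + -2 = 0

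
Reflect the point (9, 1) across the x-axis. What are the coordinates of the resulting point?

Reflection across x-axis: (9, 1) → (9, -1)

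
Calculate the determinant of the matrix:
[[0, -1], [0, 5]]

For a 2×2 matrix [[a, b], [c, d]], det = ad - bc
det = (0)(5) - (-1)(0) = 0 - 0 = 0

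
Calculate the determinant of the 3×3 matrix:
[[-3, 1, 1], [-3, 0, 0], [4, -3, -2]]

Expansion along first row:
det = -3·det([[0,0],[-3,-2]]) - 1·det([[-3,0],[4,-2]]) + 1·det([[-3,0],[4,-3]])
    = -3·(0·-2 - 0·-3) - 1·(-3·-2 - 0·4) + 1·(-3·-3 - 0·4)
    = -3·0 - 1·6 + 1·9
    = 0 + -6 + 9 = 3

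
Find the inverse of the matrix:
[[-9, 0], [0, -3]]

For [[a,b],[c,d]], inverse = (1/det)·[[d,-b],[-c,a]]
det = (-9)(-3) - (0)(0) = 27 - 0 = 27
Inverse = (1/27)·[[-3, 0], [0, -9]]
= [[-1/9, 0], [0, -1/3]]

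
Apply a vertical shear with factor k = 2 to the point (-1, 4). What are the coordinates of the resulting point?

Shear matrix for vertical shear with factor k = 2:
[[1, 0], [2, 1]]
Result: (-1, 4) → (-1, 2)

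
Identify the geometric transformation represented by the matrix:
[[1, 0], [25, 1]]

This matrix represents: vertical shear with factor 25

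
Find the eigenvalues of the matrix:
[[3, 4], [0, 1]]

Characteristic equation: det(A - λI) = 0
λ² - (trace)λ + (det) = 0
trace = 3 + 1 = 4, det = (3)(1) - (4)(0) = 3
λ² - (4)λ + (3) = 0
λ = (4 ± √((4)² - 4·(3))) / 2 = (4 ± √4) / 2
Solving: λ = 1, 3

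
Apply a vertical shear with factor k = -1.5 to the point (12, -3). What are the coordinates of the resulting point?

Shear matrix for vertical shear with factor k = -1.5:
[[1, 0], [-1.50, 1]]
Result: (12, -3) → (12, -21)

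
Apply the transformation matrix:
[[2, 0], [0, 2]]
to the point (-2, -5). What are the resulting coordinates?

Matrix multiplication:
[[2, 0], [0, 2]] × [-2, -5]ᵀ
= [(2)(-2) + (0)(-5), (0)(-2) + (2)(-5)]ᵀ
= [-4, -10]ᵀ
Result: (-4, -10)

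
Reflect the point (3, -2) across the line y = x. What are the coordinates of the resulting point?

Reflection across line y = x: (3, -2) → (-2, 3)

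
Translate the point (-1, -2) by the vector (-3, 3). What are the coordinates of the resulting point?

Translation by (-3, 3) (homogeneous matrix [[1, 0, -3], [0, 1, 3], [0, 0, 1]]):
x' = -1 + -3 = -4
y' = -2 + 3 = 1
Result: (-4, 1)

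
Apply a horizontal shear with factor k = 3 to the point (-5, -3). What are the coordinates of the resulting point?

Shear matrix for horizontal shear with factor k = 3:
[[1, 3], [0, 1]]
Result: (-5, -3) → (-14, -3)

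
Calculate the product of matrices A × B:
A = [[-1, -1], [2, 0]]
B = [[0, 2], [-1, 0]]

Matrix multiplication:
C[0][0] = -1×0 + -1×-1 = 1
C[0][1] = -1×2 + -1×0 = -2
C[1][0] = 2×0 + 0×-1 = 0
C[1][1] = 2×2 + 0×0 = 4
Result: [[1, -2], [0, 4]]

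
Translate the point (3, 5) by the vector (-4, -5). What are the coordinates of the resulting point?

Translation by (-4, -5) (homogeneous matrix [[1, 0, -4], [0, 1, -5], [0, 0, 1]]):
x' = 3 + -4 = -1
y' = 5 + -5 = 0
Result: (-1, 0)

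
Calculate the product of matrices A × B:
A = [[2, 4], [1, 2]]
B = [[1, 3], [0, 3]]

Matrix multiplication:
C[0][0] = 2×1 + 4×0 = 2
C[0][1] = 2×3 + 4×3 = 18
C[1][0] = 1×1 + 2×0 = 1
C[1][1] = 1×3 + 2×3 = 9
Result: [[2, 18], [1, 9]]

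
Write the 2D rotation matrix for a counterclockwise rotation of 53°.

Rotation matrix formula: [[cos θ, -sin θ], [sin θ, cos θ]]
For θ = 53°:
cos(53°) = 0.6018
sin(53°) = 0.7986
Result: [[0.6018, -0.7986], [0.7986, 0.6018]]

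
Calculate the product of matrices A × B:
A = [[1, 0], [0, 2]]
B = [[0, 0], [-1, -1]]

Matrix multiplication:
C[0][0] = 1×0 + 0×-1 = 0
C[0][1] = 1×0 + 0×-1 = 0
C[1][0] = 0×0 + 2×-1 = -2
C[1][1] = 0×0 + 2×-1 = -2
Result: [[0, 0], [-2, -2]]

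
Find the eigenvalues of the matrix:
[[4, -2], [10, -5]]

Characteristic equation: det(A - λI) = 0
λ² - (trace)λ + (det) = 0
trace = 4 + -5 = -1, det = (4)(-5) - (-2)(10) = 0
λ² - (-1)λ + (0) = 0
λ = (-1 ± √((-1)² - 4·(0))) / 2 = (-1 ± √1) / 2
Solving: λ = -1, 0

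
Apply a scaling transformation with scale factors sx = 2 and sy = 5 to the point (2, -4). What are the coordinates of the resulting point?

Scaling matrix:
[[2, 0], [0, 5]]
Result: (2 × 2, -4 × 5) = (4, -20)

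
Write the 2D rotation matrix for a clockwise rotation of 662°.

Rotation matrix formula: [[cos θ, -sin θ], [sin θ, cos θ]]
A clockwise rotation by 662° is equivalent to a counterclockwise rotation by -662°.
For θ = -662°:
cos(-662°) = 0.5299
sin(-662°) = 0.8480
Result: [[0.5299, -0.8480], [0.8480, 0.5299]]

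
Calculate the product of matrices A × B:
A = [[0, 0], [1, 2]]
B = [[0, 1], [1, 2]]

Matrix multiplication:
C[0][0] = 0×0 + 0×1 = 0
C[0][1] = 0×1 + 0×2 = 0
C[1][0] = 1×0 + 2×1 = 2
C[1][1] = 1×1 + 2×2 = 5
Result: [[0, 0], [2, 5]]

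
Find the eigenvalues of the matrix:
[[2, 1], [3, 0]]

Characteristic equation: det(A - λI) = 0
λ² - (trace)λ + (det) = 0
trace = 2 + 0 = 2, det = (2)(0) - (1)(3) = -3
λ² - (2)λ + (-3) = 0
λ = (2 ± √((2)² - 4·(-3))) / 2 = (2 ± √16) / 2
Solving: λ = -1, 3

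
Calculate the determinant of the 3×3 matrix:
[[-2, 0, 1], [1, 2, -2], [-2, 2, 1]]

Expansion along first row:
det = -2·det([[2,-2],[2,1]]) - 0·det([[1,-2],[-2,1]]) + 1·det([[1,2],[-2,2]])
    = -2·(2·1 - -2·2) - 0·(1·1 - -2·-2) + 1·(1·2 - 2·-2)
    = -2·6 - 0·-3 + 1·6
    = -12 + 0 + 6 = -6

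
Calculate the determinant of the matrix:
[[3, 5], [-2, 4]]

For a 2×2 matrix [[a, b], [c, d]], det = ad - bc
det = (3)(4) - (5)(-2) = 12 - -10 = 22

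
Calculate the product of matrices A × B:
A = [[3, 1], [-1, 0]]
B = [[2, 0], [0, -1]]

Matrix multiplication:
C[0][0] = 3×2 + 1×0 = 6
C[0][1] = 3×0 + 1×-1 = -1
C[1][0] = -1×2 + 0×0 = -2
C[1][1] = -1×0 + 0×-1 = 0
Result: [[6, -1], [-2, 0]]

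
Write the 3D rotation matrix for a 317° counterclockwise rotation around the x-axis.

Rotation matrix for counterclockwise 317° around x-axis:
cos(317°) = 0.7314, sin(317°) = -0.6820
Result: [[1, 0, 0], [0, 0.7314, 0.6820], [0, -0.6820, 0.7314]]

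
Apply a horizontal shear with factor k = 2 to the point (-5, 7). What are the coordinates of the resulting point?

Shear matrix for horizontal shear with factor k = 2:
[[1, 2], [0, 1]]
Result: (-5, 7) → (9, 7)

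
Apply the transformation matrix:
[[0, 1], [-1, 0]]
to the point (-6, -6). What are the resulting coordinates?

Matrix multiplication:
[[0, 1], [-1, 0]] × [-6, -6]ᵀ
= [(0)(-6) + (1)(-6), (-1)(-6) + (0)(-6)]ᵀ
= [-6, 6]ᵀ
Result: (-6, 6)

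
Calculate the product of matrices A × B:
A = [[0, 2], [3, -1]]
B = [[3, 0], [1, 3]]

Matrix multiplication:
C[0][0] = 0×3 + 2×1 = 2
C[0][1] = 0×0 + 2×3 = 6
C[1][0] = 3×3 + -1×1 = 8
C[1][1] = 3×0 + -1×3 = -3
Result: [[2, 6], [8, -3]]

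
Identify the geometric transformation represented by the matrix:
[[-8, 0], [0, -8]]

This matrix represents: uniform scaling by factor -8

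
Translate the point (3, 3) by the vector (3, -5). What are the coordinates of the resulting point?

Translation by (3, -5) (homogeneous matrix [[1, 0, 3], [0, 1, -5], [0, 0, 1]]):
x' = 3 + 3 = 6
y' = 3 + -5 = -2
Result: (6, -2)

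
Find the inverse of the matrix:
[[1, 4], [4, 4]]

For [[a,b],[c,d]], inverse = (1/det)·[[d,-b],[-c,a]]
det = (1)(4) - (4)(4) = 4 - 16 = -12
Inverse = (1/-12)·[[4, -4], [-4, 1]]
= [[-1/3, 1/3], [1/3, -1/12]]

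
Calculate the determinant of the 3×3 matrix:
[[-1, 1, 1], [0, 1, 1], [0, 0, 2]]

Expansion along first row:
det = -1·det([[1,1],[0,2]]) - 1·det([[0,1],[0,2]]) + 1·det([[0,1],[0,0]])
    = -1·(1·2 - 1·0) - 1·(0·2 - 1·0) + 1·(0·0 - 1·0)
    = -1·2 - 1·0 + 1·0
    = -2 + 0 + 0 = -2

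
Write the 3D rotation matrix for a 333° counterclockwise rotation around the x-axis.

Rotation matrix for counterclockwise 333° around x-axis:
cos(333°) = 0.8910, sin(333°) = -0.4540
Result: [[1, 0, 0], [0, 0.8910, 0.4540], [0, -0.4540, 0.8910]]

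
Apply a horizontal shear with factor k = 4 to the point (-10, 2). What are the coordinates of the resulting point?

Shear matrix for horizontal shear with factor k = 4:
[[1, 4], [0, 1]]
Result: (-10, 2) → (-2, 2)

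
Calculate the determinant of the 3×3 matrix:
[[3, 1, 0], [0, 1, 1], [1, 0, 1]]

Expansion along first row:
det = 3·det([[1,1],[0,1]]) - 1·det([[0,1],[1,1]]) + 0·det([[0,1],[1,0]])
    = 3·(1·1 - 1·0) - 1·(0·1 - 1·1) + 0·(0·0 - 1·1)
    = 3·1 - 1·-1 + 0·-1
    = 3 + 1 + 0 = 4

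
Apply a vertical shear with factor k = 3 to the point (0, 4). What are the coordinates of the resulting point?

Shear matrix for vertical shear with factor k = 3:
[[1, 0], [3, 1]]
Result: (0, 4) → (0, 4)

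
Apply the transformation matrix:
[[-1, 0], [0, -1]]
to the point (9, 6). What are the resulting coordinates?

Matrix multiplication:
[[-1, 0], [0, -1]] × [9, 6]ᵀ
= [(-1)(9) + (0)(6), (0)(9) + (-1)(6)]ᵀ
= [-9, -6]ᵀ
Result: (-9, -6)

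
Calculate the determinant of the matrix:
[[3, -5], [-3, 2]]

For a 2×2 matrix [[a, b], [c, d]], det = ad - bc
det = (3)(2) - (-5)(-3) = 6 - 15 = -9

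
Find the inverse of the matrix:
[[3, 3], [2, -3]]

For [[a,b],[c,d]], inverse = (1/det)·[[d,-b],[-c,a]]
det = (3)(-3) - (3)(2) = -9 - 6 = -15
Inverse = (1/-15)·[[-3, -3], [-2, 3]]
= [[1/5, 1/5], [2/15, -1/5]]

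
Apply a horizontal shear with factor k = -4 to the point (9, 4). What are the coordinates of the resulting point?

Shear matrix for horizontal shear with factor k = -4:
[[1, -4], [0, 1]]
Result: (9, 4) → (-7, 4)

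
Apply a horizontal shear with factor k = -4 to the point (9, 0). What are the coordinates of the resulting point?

Shear matrix for horizontal shear with factor k = -4:
[[1, -4], [0, 1]]
Result: (9, 0) → (9, 0)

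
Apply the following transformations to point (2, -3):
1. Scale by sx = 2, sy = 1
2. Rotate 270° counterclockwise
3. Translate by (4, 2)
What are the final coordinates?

Step 1: Scale → (4, -3)
Step 2: Rotate 270° → (-3, -4)
Step 3: Translate → (1, -2)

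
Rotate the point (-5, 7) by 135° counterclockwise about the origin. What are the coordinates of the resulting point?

Rotation matrix for 135°: [[cos 135°, -sin 135°], [sin 135°, cos 135°]] ≈ [[-0.707107, -0.707107], [0.707107, -0.707107]]
[[-0.707107, -0.707107], [0.707107, -0.707107]] × [-5, 7]ᵀ ≈ [-1.4142, -8.4853]ᵀ
Result: (-1.4142, -8.4853)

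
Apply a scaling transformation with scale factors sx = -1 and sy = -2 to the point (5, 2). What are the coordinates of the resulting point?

Scaling matrix:
[[-1, 0], [0, -2]]
Result: (5 × -1, 2 × -2) = (-5, -4)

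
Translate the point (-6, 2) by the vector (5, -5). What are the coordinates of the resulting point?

Translation by (5, -5) (homogeneous matrix [[1, 0, 5], [0, 1, -5], [0, 0, 1]]):
x' = -6 + 5 = -1
y' = 2 + -5 = -3
Result: (-1, -3)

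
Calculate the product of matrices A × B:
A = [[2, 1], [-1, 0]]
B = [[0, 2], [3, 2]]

Matrix multiplication:
C[0][0] = 2×0 + 1×3 = 3
C[0][1] = 2×2 + 1×2 = 6
C[1][0] = -1×0 + 0×3 = 0
C[1][1] = -1×2 + 0×2 = -2
Result: [[3, 6], [0, -2]]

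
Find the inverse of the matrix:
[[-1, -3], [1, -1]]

For [[a,b],[c,d]], inverse = (1/det)·[[d,-b],[-c,a]]
det = (-1)(-1) - (-3)(1) = 1 - -3 = 4
Inverse = (1/4)·[[-1, 3], [-1, -1]]
= [[-1/4, 3/4], [-1/4, -1/4]]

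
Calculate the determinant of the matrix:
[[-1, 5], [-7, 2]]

For a 2×2 matrix [[a, b], [c, d]], det = ad - bc
det = (-1)(2) - (5)(-7) = -2 - -35 = 33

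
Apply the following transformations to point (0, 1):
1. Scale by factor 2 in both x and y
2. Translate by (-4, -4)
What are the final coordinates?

Step 1: Scale (0, 1) by 2 → (0, 2)
Step 2: Translate by (-4, -4) → (-4, -2)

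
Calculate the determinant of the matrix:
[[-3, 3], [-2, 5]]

For a 2×2 matrix [[a, b], [c, d]], det = ad - bc
det = (-3)(5) - (3)(-2) = -15 - -6 = -9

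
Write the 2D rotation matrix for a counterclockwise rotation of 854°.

Rotation matrix formula: [[cos θ, -sin θ], [sin θ, cos θ]]
For θ = 854°:
cos(854°) = -0.6947
sin(854°) = 0.7193
Result: [[-0.6947, -0.7193], [0.7193, -0.6947]]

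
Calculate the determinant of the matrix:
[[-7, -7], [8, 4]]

For a 2×2 matrix [[a, b], [c, d]], det = ad - bc
det = (-7)(4) - (-7)(8) = -28 - -56 = 28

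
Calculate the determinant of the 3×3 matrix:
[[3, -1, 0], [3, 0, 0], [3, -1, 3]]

Expansion along first row:
det = 3·det([[0,0],[-1,3]]) - -1·det([[3,0],[3,3]]) + 0·det([[3,0],[3,-1]])
    = 3·(0·3 - 0·-1) - -1·(3·3 - 0·3) + 0·(3·-1 - 0·3)
    = 3·0 - -1·9 + 0·-3
    = 0 + 9 + 0 = 9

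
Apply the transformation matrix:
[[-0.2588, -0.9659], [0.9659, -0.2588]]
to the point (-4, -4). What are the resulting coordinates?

Matrix multiplication:
[[-0.2588, -0.9659], [0.9659, -0.2588]] × [-4, -4]ᵀ
= [(-0.2588)(-4) + (-0.9659)(-4), (0.9659)(-4) + (-0.2588)(-4)]ᵀ
= [4.8988, -2.8284]ᵀ
Result: (4.8988, -2.8284)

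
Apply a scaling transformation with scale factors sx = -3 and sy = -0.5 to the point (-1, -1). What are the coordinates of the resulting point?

Scaling matrix:
[[-3, 0], [0, -0.50]]
Result: (-1 × -3, -1 × -0.5) = (3, 0.5)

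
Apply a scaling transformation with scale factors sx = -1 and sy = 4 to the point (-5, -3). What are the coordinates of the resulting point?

Scaling matrix:
[[-1, 0], [0, 4]]
Result: (-5 × -1, -3 × 4) = (5, -12)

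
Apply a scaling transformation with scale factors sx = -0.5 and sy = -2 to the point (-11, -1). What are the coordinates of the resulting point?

Scaling matrix:
[[-0.50, 0], [0, -2]]
Result: (-11 × -0.5, -1 × -2) = (5.5, 2)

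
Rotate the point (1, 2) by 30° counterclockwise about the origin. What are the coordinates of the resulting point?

Rotation matrix for 30°: [[cos 30°, -sin 30°], [sin 30°, cos 30°]] ≈ [[0.866025, -0.500000], [0.500000, 0.866025]]
[[0.866025, -0.500000], [0.500000, 0.866025]] × [1, 2]ᵀ ≈ [-0.1340, 2.2321]ᵀ
Result: (-0.1340, 2.2321)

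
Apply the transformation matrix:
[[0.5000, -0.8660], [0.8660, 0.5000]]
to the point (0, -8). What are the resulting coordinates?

Matrix multiplication:
[[0.5000, -0.8660], [0.8660, 0.5000]] × [0, -8]ᵀ
= [(0.5000)(0) + (-0.8660)(-8), (0.8660)(0) + (0.5000)(-8)]ᵀ
= [6.9280, -4]ᵀ
Result: (6.9280, -4)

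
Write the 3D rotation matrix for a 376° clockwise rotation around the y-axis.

Rotation matrix for clockwise 376° around y-axis:
A clockwise rotation by 376° is a counterclockwise rotation by -376°.
cos(-376°) = 0.9613, sin(-376°) = -0.2756
Result: [[0.9613, 0, -0.2756], [0, 1, 0], [0.2756, 0, 0.9613]]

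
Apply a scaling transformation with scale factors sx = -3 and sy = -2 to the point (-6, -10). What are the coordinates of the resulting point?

Scaling matrix:
[[-3, 0], [0, -2]]
Result: (-6 × -3, -10 × -2) = (18, 20)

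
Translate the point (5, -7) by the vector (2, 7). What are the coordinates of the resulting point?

Translation by (2, 7) (homogeneous matrix [[1, 0, 2], [0, 1, 7], [0, 0, 1]]):
x' = 5 + 2 = 7
y' = -7 + 7 = 0
Result: (7, 0)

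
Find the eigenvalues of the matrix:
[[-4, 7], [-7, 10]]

Characteristic equation: det(A - λI) = 0
λ² - (trace)λ + (det) = 0
trace = -4 + 10 = 6, det = (-4)(10) - (7)(-7) = 9
λ² - (6)λ + (9) = 0
λ = (6 ± √((6)² - 4·(9))) / 2 = (6 ± √0) / 2
Solving: λ = 3, 3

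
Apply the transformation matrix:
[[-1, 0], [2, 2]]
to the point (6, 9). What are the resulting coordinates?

Matrix multiplication:
[[-1, 0], [2, 2]] × [6, 9]ᵀ
= [(-1)(6) + (0)(9), (2)(6) + (2)(9)]ᵀ
= [-6, 30]ᵀ
Result: (-6, 30)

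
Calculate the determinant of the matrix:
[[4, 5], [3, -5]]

For a 2×2 matrix [[a, b], [c, d]], det = ad - bc
det = (4)(-5) - (5)(3) = -20 - 15 = -35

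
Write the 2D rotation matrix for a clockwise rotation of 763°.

Rotation matrix formula: [[cos θ, -sin θ], [sin θ, cos θ]]
A clockwise rotation by 763° is equivalent to a counterclockwise rotation by -763°.
For θ = -763°:
cos(-763°) = 0.7314
sin(-763°) = -0.6820
Result: [[0.7314, 0.6820], [-0.6820, 0.7314]]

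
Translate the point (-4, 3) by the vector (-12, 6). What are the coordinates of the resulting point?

Translation by (-12, 6) (homogeneous matrix [[1, 0, -12], [0, 1, 6], [0, 0, 1]]):
x' = -4 + -12 = -16
y' = 3 + 6 = 9
Result: (-16, 9)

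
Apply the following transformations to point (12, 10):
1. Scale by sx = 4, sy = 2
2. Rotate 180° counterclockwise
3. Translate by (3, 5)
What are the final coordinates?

Step 1: Scale → (48, 20)
Step 2: Rotate 180° → (-48, -20)
Step 3: Translate → (-45, -15)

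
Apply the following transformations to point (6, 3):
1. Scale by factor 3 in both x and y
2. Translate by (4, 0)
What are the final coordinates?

Step 1: Scale (6, 3) by 3 → (18, 9)
Step 2: Translate by (4, 0) → (22, 9)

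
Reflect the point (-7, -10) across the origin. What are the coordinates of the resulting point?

Reflection across origin: (-7, -10) → (7, 10)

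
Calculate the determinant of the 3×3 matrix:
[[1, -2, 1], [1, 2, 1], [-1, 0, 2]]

Expansion along first row:
det = 1·det([[2,1],[0,2]]) - -2·det([[1,1],[-1,2]]) + 1·det([[1,2],[-1,0]])
    = 1·(2·2 - 1·0) - -2·(1·2 - 1·-1) + 1·(1·0 - 2·-1)
    = 1·4 - -2·3 + 1·2
    = 4 + 6 + 2 = 12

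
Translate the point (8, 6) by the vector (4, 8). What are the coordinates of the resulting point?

Translation by (4, 8) (homogeneous matrix [[1, 0, 4], [0, 1, 8], [0, 0, 1]]):
x' = 8 + 4 = 12
y' = 6 + 8 = 14
Result: (12, 14)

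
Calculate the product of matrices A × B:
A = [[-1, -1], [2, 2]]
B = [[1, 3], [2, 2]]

Matrix multiplication:
C[0][0] = -1×1 + -1×2 = -3
C[0][1] = -1×3 + -1×2 = -5
C[1][0] = 2×1 + 2×2 = 6
C[1][1] = 2×3 + 2×2 = 10
Result: [[-3, -5], [6, 10]]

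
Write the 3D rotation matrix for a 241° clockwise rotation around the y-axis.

Rotation matrix for clockwise 241° around y-axis:
A clockwise rotation by 241° is a counterclockwise rotation by -241°.
cos(-241°) = -0.4848, sin(-241°) = 0.8746
Result: [[-0.4848, 0, 0.8746], [0, 1, 0], [-0.8746, 0, -0.4848]]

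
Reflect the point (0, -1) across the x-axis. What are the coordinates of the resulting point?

Reflection across x-axis: (0, -1) → (0, 1)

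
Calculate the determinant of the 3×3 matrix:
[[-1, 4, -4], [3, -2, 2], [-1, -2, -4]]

Expansion along first row:
det = -1·det([[-2,2],[-2,-4]]) - 4·det([[3,2],[-1,-4]]) + -4·det([[3,-2],[-1,-2]])
    = -1·(-2·-4 - 2·-2) - 4·(3·-4 - 2·-1) + -4·(3·-2 - -2·-1)
    = -1·12 - 4·-10 + -4·-8
    = -12 + 40 + 32 = 60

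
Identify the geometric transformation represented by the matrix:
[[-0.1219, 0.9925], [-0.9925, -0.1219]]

This matrix represents: rotation by 263° counterclockwise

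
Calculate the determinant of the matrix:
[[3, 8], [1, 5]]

For a 2×2 matrix [[a, b], [c, d]], det = ad - bc
det = (3)(5) - (8)(1) = 15 - 8 = 7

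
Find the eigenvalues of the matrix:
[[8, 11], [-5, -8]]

Characteristic equation: det(A - λI) = 0
λ² - (trace)λ + (det) = 0
trace = 8 + -8 = 0, det = (8)(-8) - (11)(-5) = -9
λ² - (0)λ + (-9) = 0
λ = (0 ± √((0)² - 4·(-9))) / 2 = (0 ± √36) / 2
Solving: λ = -3, 3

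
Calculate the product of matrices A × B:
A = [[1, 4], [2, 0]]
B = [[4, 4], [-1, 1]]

Matrix multiplication:
C[0][0] = 1×4 + 4×-1 = 0
C[0][1] = 1×4 + 4×1 = 8
C[1][0] = 2×4 + 0×-1 = 8
C[1][1] = 2×4 + 0×1 = 8
Result: [[0, 8], [8, 8]]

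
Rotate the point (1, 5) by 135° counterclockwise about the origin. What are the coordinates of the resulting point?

Rotation matrix for 135°: [[cos 135°, -sin 135°], [sin 135°, cos 135°]] ≈ [[-0.707107, -0.707107], [0.707107, -0.707107]]
[[-0.707107, -0.707107], [0.707107, -0.707107]] × [1, 5]ᵀ ≈ [-4.2426, -2.8284]ᵀ
Result: (-4.2426, -2.8284)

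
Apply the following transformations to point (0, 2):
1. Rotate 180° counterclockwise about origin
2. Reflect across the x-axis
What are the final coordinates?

Step 1: Rotate 180° → (0, -2)
Step 2: Reflect across x-axis → (0, 2)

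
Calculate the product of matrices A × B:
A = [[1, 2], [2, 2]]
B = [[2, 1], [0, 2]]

Matrix multiplication:
C[0][0] = 1×2 + 2×0 = 2
C[0][1] = 1×1 + 2×2 = 5
C[1][0] = 2×2 + 2×0 = 4
C[1][1] = 2×1 + 2×2 = 6
Result: [[2, 5], [4, 6]]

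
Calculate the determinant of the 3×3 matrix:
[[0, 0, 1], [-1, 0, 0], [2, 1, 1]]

Expansion along first row:
det = 0·det([[0,0],[1,1]]) - 0·det([[-1,0],[2,1]]) + 1·det([[-1,0],[2,1]])
    = 0·(0·1 - 0·1) - 0·(-1·1 - 0·2) + 1·(-1·1 - 0·2)
    = 0·0 - 0·-1 + 1·-1
    = 0 + 0 + -1 = -1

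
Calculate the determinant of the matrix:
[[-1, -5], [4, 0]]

For a 2×2 matrix [[a, b], [c, d]], det = ad - bc
det = (-1)(0) - (-5)(4) = 0 - -20 = 20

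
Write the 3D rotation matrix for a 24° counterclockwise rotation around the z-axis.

Rotation matrix for counterclockwise 24° around z-axis:
cos(24°) = 0.9135, sin(24°) = 0.4067
Result: [[0.9135, -0.4067, 0], [0.4067, 0.9135, 0], [0, 0, 1]]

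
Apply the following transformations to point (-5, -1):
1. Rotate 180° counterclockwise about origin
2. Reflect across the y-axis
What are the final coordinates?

Step 1: Rotate 180° → (5, 1)
Step 2: Reflect across y-axis → (-5, 1)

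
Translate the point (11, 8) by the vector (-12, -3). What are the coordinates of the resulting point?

Translation by (-12, -3) (homogeneous matrix [[1, 0, -12], [0, 1, -3], [0, 0, 1]]):
x' = 11 + -12 = -1
y' = 8 + -3 = 5
Result: (-1, 5)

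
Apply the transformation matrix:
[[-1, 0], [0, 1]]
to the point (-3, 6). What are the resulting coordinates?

Matrix multiplication:
[[-1, 0], [0, 1]] × [-3, 6]ᵀ
= [(-1)(-3) + (0)(6), (0)(-3) + (1)(6)]ᵀ
= [3, 6]ᵀ
Result: (3, 6)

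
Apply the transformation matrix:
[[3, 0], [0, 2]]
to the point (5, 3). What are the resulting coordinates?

Matrix multiplication:
[[3, 0], [0, 2]] × [5, 3]ᵀ
= [(3)(5) + (0)(3), (0)(5) + (2)(3)]ᵀ
= [15, 6]ᵀ
Result: (15, 6)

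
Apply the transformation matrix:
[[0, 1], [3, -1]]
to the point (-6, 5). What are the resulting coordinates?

Matrix multiplication:
[[0, 1], [3, -1]] × [-6, 5]ᵀ
= [(0)(-6) + (1)(5), (3)(-6) + (-1)(5)]ᵀ
= [5, -23]ᵀ
Result: (5, -23)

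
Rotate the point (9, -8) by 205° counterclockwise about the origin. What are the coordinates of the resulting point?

Rotation matrix for 205°: [[cos 205°, -sin 205°], [sin 205°, cos 205°]] ≈ [[-0.906308, 0.422618], [-0.422618, -0.906308]]
[[-0.906308, 0.422618], [-0.422618, -0.906308]] × [9, -8]ᵀ ≈ [-11.5377, 3.4469]ᵀ
Result: (-11.5377, 3.4469)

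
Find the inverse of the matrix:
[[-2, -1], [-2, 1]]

For [[a,b],[c,d]], inverse = (1/det)·[[d,-b],[-c,a]]
det = (-2)(1) - (-1)(-2) = -2 - 2 = -4
Inverse = (1/-4)·[[1, 1], [2, -2]]
= [[-1/4, -1/4], [-1/2, 1/2]]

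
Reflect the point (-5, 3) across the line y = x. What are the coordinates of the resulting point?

Reflection across line y = x: (-5, 3) → (3, -5)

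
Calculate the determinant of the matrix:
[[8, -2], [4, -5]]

For a 2×2 matrix [[a, b], [c, d]], det = ad - bc
det = (8)(-5) - (-2)(4) = -40 - -8 = -32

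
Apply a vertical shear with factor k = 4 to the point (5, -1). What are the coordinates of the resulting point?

Shear matrix for vertical shear with factor k = 4:
[[1, 0], [4, 1]]
Result: (5, -1) → (5, 19)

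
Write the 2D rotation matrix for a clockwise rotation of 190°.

Rotation matrix formula: [[cos θ, -sin θ], [sin θ, cos θ]]
A clockwise rotation by 190° is equivalent to a counterclockwise rotation by -190°.
For θ = -190°:
cos(-190°) = -0.9848
sin(-190°) = 0.1736
Result: [[-0.9848, -0.1736], [0.1736, -0.9848]]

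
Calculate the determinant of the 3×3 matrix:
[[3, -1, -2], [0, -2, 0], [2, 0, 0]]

Expansion along first row:
det = 3·det([[-2,0],[0,0]]) - -1·det([[0,0],[2,0]]) + -2·det([[0,-2],[2,0]])
    = 3·(-2·0 - 0·0) - -1·(0·0 - 0·2) + -2·(0·0 - -2·2)
    = 3·0 - -1·0 + -2·4
    = 0 + 0 + -8 = -8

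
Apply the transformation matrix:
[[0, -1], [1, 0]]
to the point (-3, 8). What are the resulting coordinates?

Matrix multiplication:
[[0, -1], [1, 0]] × [-3, 8]ᵀ
= [(0)(-3) + (-1)(8), (1)(-3) + (0)(8)]ᵀ
= [-8, -3]ᵀ
Result: (-8, -3)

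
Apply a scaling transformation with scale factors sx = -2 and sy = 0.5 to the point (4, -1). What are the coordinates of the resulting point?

Scaling matrix:
[[-2, 0], [0, 0.50]]
Result: (4 × -2, -1 × 0.5) = (-8, -0.5)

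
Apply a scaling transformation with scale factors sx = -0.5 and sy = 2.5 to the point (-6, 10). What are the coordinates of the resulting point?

Scaling matrix:
[[-0.50, 0], [0, 2.50]]
Result: (-6 × -0.5, 10 × 2.5) = (3, 25)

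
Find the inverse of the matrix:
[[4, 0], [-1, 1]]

For [[a,b],[c,d]], inverse = (1/det)·[[d,-b],[-c,a]]
det = (4)(1) - (0)(-1) = 4 - 0 = 4
Inverse = (1/4)·[[1, 0], [1, 4]]
= [[1/4, 0], [1/4, 1]]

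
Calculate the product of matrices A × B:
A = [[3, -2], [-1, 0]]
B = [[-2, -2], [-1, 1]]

Matrix multiplication:
C[0][0] = 3×-2 + -2×-1 = -4
C[0][1] = 3×-2 + -2×1 = -8
C[1][0] = -1×-2 + 0×-1 = 2
C[1][1] = -1×-2 + 0×1 = 2
Result: [[-4, -8], [2, 2]]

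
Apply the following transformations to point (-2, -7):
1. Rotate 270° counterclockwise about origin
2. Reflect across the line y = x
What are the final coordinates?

Step 1: Rotate 270° → (-7, 2)
Step 2: Reflect across line y = x → (2, -7)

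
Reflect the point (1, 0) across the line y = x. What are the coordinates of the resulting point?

Reflection across line y = x: (1, 0) → (0, 1)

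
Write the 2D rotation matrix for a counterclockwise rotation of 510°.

Rotation matrix formula: [[cos θ, -sin θ], [sin θ, cos θ]]
For θ = 510°:
cos(510°) = -√3/2
sin(510°) = 1/2
Result: [[-√3/2, -1/2], [1/2, -√3/2]]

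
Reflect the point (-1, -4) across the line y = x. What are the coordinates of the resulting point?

Reflection across line y = x: (-1, -4) → (-4, -1)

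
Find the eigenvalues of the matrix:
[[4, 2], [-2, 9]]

Characteristic equation: det(A - λI) = 0
λ² - (trace)λ + (det) = 0
trace = 4 + 9 = 13, det = (4)(9) - (2)(-2) = 40
λ² - (13)λ + (40) = 0
λ = (13 ± √((13)² - 4·(40))) / 2 = (13 ± √9) / 2
Solving: λ = 5, 8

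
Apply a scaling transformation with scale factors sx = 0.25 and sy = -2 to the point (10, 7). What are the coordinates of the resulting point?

Scaling matrix:
[[0.25, 0], [0, -2]]
Result: (10 × 0.25, 7 × -2) = (2.5, -14)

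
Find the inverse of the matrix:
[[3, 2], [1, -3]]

For [[a,b],[c,d]], inverse = (1/det)·[[d,-b],[-c,a]]
det = (3)(-3) - (2)(1) = -9 - 2 = -11
Inverse = (1/-11)·[[-3, -2], [-1, 3]]
= [[3/11, 2/11], [1/11, -3/11]]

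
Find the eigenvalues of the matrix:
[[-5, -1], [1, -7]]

Characteristic equation: det(A - λI) = 0
λ² - (trace)λ + (det) = 0
trace = -5 + -7 = -12, det = (-5)(-7) - (-1)(1) = 36
λ² - (-12)λ + (36) = 0
λ = (-12 ± √((-12)² - 4·(36))) / 2 = (-12 ± √0) / 2
Solving: λ = -6, -6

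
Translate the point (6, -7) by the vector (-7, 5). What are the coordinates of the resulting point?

Translation by (-7, 5) (homogeneous matrix [[1, 0, -7], [0, 1, 5], [0, 0, 1]]):
x' = 6 + -7 = -1
y' = -7 + 5 = -2
Result: (-1, -2)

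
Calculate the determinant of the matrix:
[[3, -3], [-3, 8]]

For a 2×2 matrix [[a, b], [c, d]], det = ad - bc
det = (3)(8) - (-3)(-3) = 24 - 9 = 15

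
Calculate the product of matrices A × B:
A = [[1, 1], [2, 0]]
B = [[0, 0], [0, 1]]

Matrix multiplication:
C[0][0] = 1×0 + 1×0 = 0
C[0][1] = 1×0 + 1×1 = 1
C[1][0] = 2×0 + 0×0 = 0
C[1][1] = 2×0 + 0×1 = 0
Result: [[0, 1], [0, 0]]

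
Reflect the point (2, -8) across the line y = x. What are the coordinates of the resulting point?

Reflection across line y = x: (2, -8) → (-8, 2)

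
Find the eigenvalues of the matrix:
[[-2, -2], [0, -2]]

Characteristic equation: det(A - λI) = 0
λ² - (trace)λ + (det) = 0
trace = -2 + -2 = -4, det = (-2)(-2) - (-2)(0) = 4
λ² - (-4)λ + (4) = 0
λ = (-4 ± √((-4)² - 4·(4))) / 2 = (-4 ± √0) / 2
Solving: λ = -2, -2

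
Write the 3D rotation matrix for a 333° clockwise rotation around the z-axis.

Rotation matrix for clockwise 333° around z-axis:
A clockwise rotation by 333° is a counterclockwise rotation by -333°.
cos(-333°) = 0.8910, sin(-333°) = 0.4540
Result: [[0.8910, -0.4540, 0], [0.4540, 0.8910, 0], [0, 0, 1]]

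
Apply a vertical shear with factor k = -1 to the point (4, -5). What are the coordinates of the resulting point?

Shear matrix for vertical shear with factor k = -1:
[[1, 0], [-1, 1]]
Result: (4, -5) → (4, -9)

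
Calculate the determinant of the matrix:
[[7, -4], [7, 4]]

For a 2×2 matrix [[a, b], [c, d]], det = ad - bc
det = (7)(4) - (-4)(7) = 28 - -28 = 56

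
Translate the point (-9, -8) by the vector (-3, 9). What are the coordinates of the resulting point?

Translation by (-3, 9) (homogeneous matrix [[1, 0, -3], [0, 1, 9], [0, 0, 1]]):
x' = -9 + -3 = -12
y' = -8 + 9 = 1
Result: (-12, 1)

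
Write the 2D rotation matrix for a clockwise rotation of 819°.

Rotation matrix formula: [[cos θ, -sin θ], [sin θ, cos θ]]
A clockwise rotation by 819° is equivalent to a counterclockwise rotation by -819°.
For θ = -819°:
cos(-819°) = -0.1564
sin(-819°) = -0.9877
Result: [[-0.1564, 0.9877], [-0.9877, -0.1564]]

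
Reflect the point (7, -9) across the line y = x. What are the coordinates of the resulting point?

Reflection across line y = x: (7, -9) → (-9, 7)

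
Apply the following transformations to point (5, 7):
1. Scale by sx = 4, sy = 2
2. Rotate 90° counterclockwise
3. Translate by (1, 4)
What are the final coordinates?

Step 1: Scale → (20, 14)
Step 2: Rotate 90° → (-14, 20)
Step 3: Translate → (-13, 24)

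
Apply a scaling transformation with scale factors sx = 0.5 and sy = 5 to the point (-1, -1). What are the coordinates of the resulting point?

Scaling matrix:
[[0.50, 0], [0, 5]]
Result: (-1 × 0.5, -1 × 5) = (-0.5, -5)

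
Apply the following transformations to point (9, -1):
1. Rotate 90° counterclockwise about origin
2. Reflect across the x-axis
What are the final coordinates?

Step 1: Rotate 90° → (1, 9)
Step 2: Reflect across x-axis → (1, -9)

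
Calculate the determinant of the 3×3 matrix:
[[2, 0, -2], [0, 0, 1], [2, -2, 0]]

Expansion along first row:
det = 2·det([[0,1],[-2,0]]) - 0·det([[0,1],[2,0]]) + -2·det([[0,0],[2,-2]])
    = 2·(0·0 - 1·-2) - 0·(0·0 - 1·2) + -2·(0·-2 - 0·2)
    = 2·2 - 0·-2 + -2·0
    = 4 + 0 + 0 = 4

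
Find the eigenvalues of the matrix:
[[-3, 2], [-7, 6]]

Characteristic equation: det(A - λI) = 0
λ² - (trace)λ + (det) = 0
trace = -3 + 6 = 3, det = (-3)(6) - (2)(-7) = -4
λ² - (3)λ + (-4) = 0
λ = (3 ± √((3)² - 4·(-4))) / 2 = (3 ± √25) / 2
Solving: λ = -1, 4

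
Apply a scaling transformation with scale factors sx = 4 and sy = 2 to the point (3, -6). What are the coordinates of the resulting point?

Scaling matrix:
[[4, 0], [0, 2]]
Result: (3 × 4, -6 × 2) = (12, -12)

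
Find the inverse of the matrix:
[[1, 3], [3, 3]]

For [[a,b],[c,d]], inverse = (1/det)·[[d,-b],[-c,a]]
det = (1)(3) - (3)(3) = 3 - 9 = -6
Inverse = (1/-6)·[[3, -3], [-3, 1]]
= [[-1/2, 1/2], [1/2, -1/6]]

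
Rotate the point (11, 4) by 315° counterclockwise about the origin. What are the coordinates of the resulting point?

Rotation matrix for 315°: [[cos 315°, -sin 315°], [sin 315°, cos 315°]] ≈ [[0.707107, 0.707107], [-0.707107, 0.707107]]
[[0.707107, 0.707107], [-0.707107, 0.707107]] × [11, 4]ᵀ ≈ [10.6066, -4.9497]ᵀ
Result: (10.6066, -4.9497)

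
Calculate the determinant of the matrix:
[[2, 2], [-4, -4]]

For a 2×2 matrix [[a, b], [c, d]], det = ad - bc
det = (2)(-4) - (2)(-4) = -8 - -8 = 0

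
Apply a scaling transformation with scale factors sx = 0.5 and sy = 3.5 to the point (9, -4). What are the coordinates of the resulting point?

Scaling matrix:
[[0.50, 0], [0, 3.50]]
Result: (9 × 0.5, -4 × 3.5) = (4.5, -14)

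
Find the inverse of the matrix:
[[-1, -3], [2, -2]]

For [[a,b],[c,d]], inverse = (1/det)·[[d,-b],[-c,a]]
det = (-1)(-2) - (-3)(2) = 2 - -6 = 8
Inverse = (1/8)·[[-2, 3], [-2, -1]]
= [[-1/4, 3/8], [-1/4, -1/8]]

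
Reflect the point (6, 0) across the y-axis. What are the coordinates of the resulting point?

Reflection across y-axis: (6, 0) → (-6, 0)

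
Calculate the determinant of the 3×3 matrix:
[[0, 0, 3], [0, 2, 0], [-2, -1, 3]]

Expansion along first row:
det = 0·det([[2,0],[-1,3]]) - 0·det([[0,0],[-2,3]]) + 3·det([[0,2],[-2,-1]])
    = 0·(2·3 - 0·-1) - 0·(0·3 - 0·-2) + 3·(0·-1 - 2·-2)
    = 0·6 - 0·0 + 3·4
    = 0 + 0 + 12 = 12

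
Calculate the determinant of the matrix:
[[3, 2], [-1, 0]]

For a 2×2 matrix [[a, b], [c, d]], det = ad - bc
det = (3)(0) - (2)(-1) = 0 - -2 = 2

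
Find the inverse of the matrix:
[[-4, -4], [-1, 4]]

For [[a,b],[c,d]], inverse = (1/det)·[[d,-b],[-c,a]]
det = (-4)(4) - (-4)(-1) = -16 - 4 = -20
Inverse = (1/-20)·[[4, 4], [1, -4]]
= [[-1/5, -1/5], [-1/20, 1/5]]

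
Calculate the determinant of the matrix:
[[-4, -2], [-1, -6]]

For a 2×2 matrix [[a, b], [c, d]], det = ad - bc
det = (-4)(-6) - (-2)(-1) = 24 - 2 = 22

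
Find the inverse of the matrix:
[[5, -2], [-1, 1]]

For [[a,b],[c,d]], inverse = (1/det)·[[d,-b],[-c,a]]
det = (5)(1) - (-2)(-1) = 5 - 2 = 3
Inverse = (1/3)·[[1, 2], [1, 5]]
= [[1/3, 2/3], [1/3, 5/3]]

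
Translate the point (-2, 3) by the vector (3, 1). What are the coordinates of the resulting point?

Translation by (3, 1) (homogeneous matrix [[1, 0, 3], [0, 1, 1], [0, 0, 1]]):
x' = -2 + 3 = 1
y' = 3 + 1 = 4
Result: (1, 4)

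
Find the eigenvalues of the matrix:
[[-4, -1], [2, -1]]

Characteristic equation: det(A - λI) = 0
λ² - (trace)λ + (det) = 0
trace = -4 + -1 = -5, det = (-4)(-1) - (-1)(2) = 6
λ² - (-5)λ + (6) = 0
λ = (-5 ± √((-5)² - 4·(6))) / 2 = (-5 ± √1) / 2
Solving: λ = -3, -2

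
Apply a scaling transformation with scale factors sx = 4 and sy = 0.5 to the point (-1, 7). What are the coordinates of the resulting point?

Scaling matrix:
[[4, 0], [0, 0.50]]
Result: (-1 × 4, 7 × 0.5) = (-4, 3.5)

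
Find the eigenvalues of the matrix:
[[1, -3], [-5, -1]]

Characteristic equation: det(A - λI) = 0
λ² - (trace)λ + (det) = 0
trace = 1 + -1 = 0, det = (1)(-1) - (-3)(-5) = -16
λ² - (0)λ + (-16) = 0
λ = (0 ± √((0)² - 4·(-16))) / 2 = (0 ± √64) / 2
Solving: λ = -4, 4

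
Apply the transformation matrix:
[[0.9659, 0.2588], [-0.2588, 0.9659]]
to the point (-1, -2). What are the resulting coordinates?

Matrix multiplication:
[[0.9659, 0.2588], [-0.2588, 0.9659]] × [-1, -2]ᵀ
= [(0.9659)(-1) + (0.2588)(-2), (-0.2588)(-1) + (0.9659)(-2)]ᵀ
= [-1.4835, -1.6730]ᵀ
Result: (-1.4835, -1.6730)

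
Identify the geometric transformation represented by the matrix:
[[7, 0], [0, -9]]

This matrix represents: non-uniform scaling by sx = 7, sy = -9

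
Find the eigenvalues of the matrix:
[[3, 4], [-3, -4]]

Characteristic equation: det(A - λI) = 0
λ² - (trace)λ + (det) = 0
trace = 3 + -4 = -1, det = (3)(-4) - (4)(-3) = 0
λ² - (-1)λ + (0) = 0
λ = (-1 ± √((-1)² - 4·(0))) / 2 = (-1 ± √1) / 2
Solving: λ = -1, 0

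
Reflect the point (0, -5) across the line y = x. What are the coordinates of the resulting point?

Reflection across line y = x: (0, -5) → (-5, 0)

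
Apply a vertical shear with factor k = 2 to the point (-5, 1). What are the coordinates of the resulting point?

Shear matrix for vertical shear with factor k = 2:
[[1, 0], [2, 1]]
Result: (-5, 1) → (-5, -9)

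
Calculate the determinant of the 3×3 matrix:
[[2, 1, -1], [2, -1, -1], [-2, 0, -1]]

Expansion along first row:
det = 2·det([[-1,-1],[0,-1]]) - 1·det([[2,-1],[-2,-1]]) + -1·det([[2,-1],[-2,0]])
    = 2·(-1·-1 - -1·0) - 1·(2·-1 - -1·-2) + -1·(2·0 - -1·-2)
    = 2·1 - 1·-4 + -1·-2
    = 2 + 4 + 2 = 8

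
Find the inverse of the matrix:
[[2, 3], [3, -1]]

For [[a,b],[c,d]], inverse = (1/det)·[[d,-b],[-c,a]]
det = (2)(-1) - (3)(3) = -2 - 9 = -11
Inverse = (1/-11)·[[-1, -3], [-3, 2]]
= [[1/11, 3/11], [3/11, -2/11]]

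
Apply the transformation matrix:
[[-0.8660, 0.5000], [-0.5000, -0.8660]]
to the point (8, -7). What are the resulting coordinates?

Matrix multiplication:
[[-0.8660, 0.5000], [-0.5000, -0.8660]] × [8, -7]ᵀ
= [(-0.8660)(8) + (0.5000)(-7), (-0.5000)(8) + (-0.8660)(-7)]ᵀ
= [-10.4280, 2.0620]ᵀ
Result: (-10.4280, 2.0620)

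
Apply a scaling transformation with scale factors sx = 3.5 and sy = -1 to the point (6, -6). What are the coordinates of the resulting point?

Scaling matrix:
[[3.50, 0], [0, -1]]
Result: (6 × 3.5, -6 × -1) = (21, 6)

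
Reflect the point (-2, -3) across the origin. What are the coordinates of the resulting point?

Reflection across origin: (-2, -3) → (2, 3)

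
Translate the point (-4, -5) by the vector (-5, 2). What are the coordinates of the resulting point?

Translation by (-5, 2) (homogeneous matrix [[1, 0, -5], [0, 1, 2], [0, 0, 1]]):
x' = -4 + -5 = -9
y' = -5 + 2 = -3
Result: (-9, -3)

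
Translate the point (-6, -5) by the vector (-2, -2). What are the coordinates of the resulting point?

Translation by (-2, -2) (homogeneous matrix [[1, 0, -2], [0, 1, -2], [0, 0, 1]]):
x' = -6 + -2 = -8
y' = -5 + -2 = -7
Result: (-8, -7)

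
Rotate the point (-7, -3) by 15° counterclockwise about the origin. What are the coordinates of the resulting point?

Rotation matrix for 15°: [[cos 15°, -sin 15°], [sin 15°, cos 15°]] ≈ [[0.965926, -0.258819], [0.258819, 0.965926]]
[[0.965926, -0.258819], [0.258819, 0.965926]] × [-7, -3]ᵀ ≈ [-5.9850, -4.7095]ᵀ
Result: (-5.9850, -4.7095)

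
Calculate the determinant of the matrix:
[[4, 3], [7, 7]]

For a 2×2 matrix [[a, b], [c, d]], det = ad - bc
det = (4)(7) - (3)(7) = 28 - 21 = 7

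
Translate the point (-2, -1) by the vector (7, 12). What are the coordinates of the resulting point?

Translation by (7, 12) (homogeneous matrix [[1, 0, 7], [0, 1, 12], [0, 0, 1]]):
x' = -2 + 7 = 5
y' = -1 + 12 = 11
Result: (5, 11)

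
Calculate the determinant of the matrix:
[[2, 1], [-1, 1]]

For a 2×2 matrix [[a, b], [c, d]], det = ad - bc
det = (2)(1) - (1)(-1) = 2 - -1 = 3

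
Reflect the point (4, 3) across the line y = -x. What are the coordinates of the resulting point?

Reflection across line y = -x: (4, 3) → (-3, -4)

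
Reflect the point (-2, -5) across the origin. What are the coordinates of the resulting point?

Reflection across origin: (-2, -5) → (2, 5)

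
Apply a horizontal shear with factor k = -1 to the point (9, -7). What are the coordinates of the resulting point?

Shear matrix for horizontal shear with factor k = -1:
[[1, -1], [0, 1]]
Result: (9, -7) → (16, -7)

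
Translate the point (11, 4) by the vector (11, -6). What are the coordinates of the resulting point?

Translation by (11, -6) (homogeneous matrix [[1, 0, 11], [0, 1, -6], [0, 0, 1]]):
x' = 11 + 11 = 22
y' = 4 + -6 = -2
Result: (22, -2)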